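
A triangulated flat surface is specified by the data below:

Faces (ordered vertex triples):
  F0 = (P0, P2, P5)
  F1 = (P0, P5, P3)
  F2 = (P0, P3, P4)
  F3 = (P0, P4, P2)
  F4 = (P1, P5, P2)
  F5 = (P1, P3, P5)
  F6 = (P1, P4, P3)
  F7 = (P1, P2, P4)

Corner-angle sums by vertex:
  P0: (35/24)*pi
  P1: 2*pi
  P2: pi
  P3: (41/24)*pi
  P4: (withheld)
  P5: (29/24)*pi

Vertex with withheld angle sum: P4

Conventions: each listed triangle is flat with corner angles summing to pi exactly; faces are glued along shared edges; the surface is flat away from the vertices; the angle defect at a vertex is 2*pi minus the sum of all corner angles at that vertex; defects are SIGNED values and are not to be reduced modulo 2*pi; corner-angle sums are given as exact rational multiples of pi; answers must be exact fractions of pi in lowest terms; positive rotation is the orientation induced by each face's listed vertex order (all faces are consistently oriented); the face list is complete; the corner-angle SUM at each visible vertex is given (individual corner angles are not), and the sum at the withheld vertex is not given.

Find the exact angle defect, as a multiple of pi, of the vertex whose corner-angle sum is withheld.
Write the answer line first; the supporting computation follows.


Answer: defect(P4) = (11/8)*pi

V = 6, E = 12, F = 8; chi = V - E + F = 2
Gauss-Bonnet: total defect = 2*pi*chi = 4*pi; visible defects sum to (21/8)*pi


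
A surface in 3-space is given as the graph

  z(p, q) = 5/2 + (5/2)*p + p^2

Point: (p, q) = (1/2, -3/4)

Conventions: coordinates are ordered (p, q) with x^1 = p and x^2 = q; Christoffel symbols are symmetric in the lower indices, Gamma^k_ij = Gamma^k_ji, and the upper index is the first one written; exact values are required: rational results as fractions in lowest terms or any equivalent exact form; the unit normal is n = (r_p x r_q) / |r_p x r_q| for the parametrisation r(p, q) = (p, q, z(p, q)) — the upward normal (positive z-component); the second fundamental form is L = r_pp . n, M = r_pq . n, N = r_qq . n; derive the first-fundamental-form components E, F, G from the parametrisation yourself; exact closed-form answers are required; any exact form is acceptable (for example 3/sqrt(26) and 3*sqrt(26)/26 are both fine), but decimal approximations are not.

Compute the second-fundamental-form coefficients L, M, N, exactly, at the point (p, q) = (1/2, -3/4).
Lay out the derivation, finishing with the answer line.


z_p = 7/2, z_q = 0, z_pp = 2, z_pq = 0, z_qq = 0
E = 53/4, F = 0, G = 1; answer radicand W^2 = 53/4
unnormalised second-form numerators: l = 2, m = 0, n = 0; L = l/sqrt(53/4), and similarly M = m/sqrt(W^2), N = n/sqrt(W^2)

Answer: L = 4*sqrt(53)/53, M = 0, N = 0


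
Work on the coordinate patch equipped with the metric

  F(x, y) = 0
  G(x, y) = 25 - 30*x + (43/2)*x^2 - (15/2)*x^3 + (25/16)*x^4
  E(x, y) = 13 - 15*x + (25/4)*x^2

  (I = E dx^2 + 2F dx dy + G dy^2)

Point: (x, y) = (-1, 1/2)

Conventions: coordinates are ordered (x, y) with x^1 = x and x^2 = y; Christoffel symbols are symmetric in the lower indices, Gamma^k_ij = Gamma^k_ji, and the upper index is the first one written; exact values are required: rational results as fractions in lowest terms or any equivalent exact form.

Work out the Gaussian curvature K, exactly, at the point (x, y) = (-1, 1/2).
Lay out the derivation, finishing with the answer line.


E = 137/4, F = 0, G = 1369/16, EG - F^2 = 187553/64 at the point
E_x = -55/2, E_y = 0, F_x = 0, F_y = 0, G_x = -407/4, G_y = 0
E_yy = 0, F_xy = 0, G_xx = 427/4
Evaluate Brioschi's two determinant matrices M1, M2 and divide by (EG - F^2)^2.
M1 = [[-E_yy/2 + F_xy - G_xx/2, E_x/2, F_x - E_y/2], [F_y - G_x/2, E, F], [G_y/2, F, G]] = [[-427/8, -55/4, 0], [407/8, 137/4, 0], [0, 0, 1369/16]]; det M1 = -24720033/256
M2 = [[0, E_y/2, G_x/2], [E_y/2, E, F], [G_x/2, F, G]] = [[0, 0, -407/8], [0, 137/4, 0], [-407/8, 0, 1369/16]]; det M2 = -22693913/256
det M1 - det M2 = -253265/32; K = -253265/32 / (187553/64)^2 = -640/694453

Answer: K = -640/694453


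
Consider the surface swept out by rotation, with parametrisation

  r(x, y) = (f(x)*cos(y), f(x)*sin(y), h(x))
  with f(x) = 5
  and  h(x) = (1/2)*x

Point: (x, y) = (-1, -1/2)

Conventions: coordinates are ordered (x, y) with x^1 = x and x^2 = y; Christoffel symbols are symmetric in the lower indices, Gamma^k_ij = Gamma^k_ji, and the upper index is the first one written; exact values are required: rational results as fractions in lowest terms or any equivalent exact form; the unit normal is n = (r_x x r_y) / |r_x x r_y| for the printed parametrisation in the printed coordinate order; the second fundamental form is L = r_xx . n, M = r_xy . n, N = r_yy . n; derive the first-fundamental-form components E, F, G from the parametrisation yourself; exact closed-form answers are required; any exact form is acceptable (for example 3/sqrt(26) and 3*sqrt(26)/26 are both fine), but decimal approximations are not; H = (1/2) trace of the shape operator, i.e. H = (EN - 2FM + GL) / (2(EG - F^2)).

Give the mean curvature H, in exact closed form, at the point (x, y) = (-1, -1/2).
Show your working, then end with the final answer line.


f = 5, f' = 0, f'' = 0, h' = 1/2, h'' = 0
E = 1/4, F = 0, G = 25; answer radicand W^2 = 1/4
unnormalised second-form numerators: l = 0, m = 0, n = 5/2; L = l/sqrt(1/4), and similarly M = m/sqrt(W^2), N = n/sqrt(W^2)
H = (E*n - 2*F*m + G*l) / (2*(EG - F^2)*sqrt(W^2)); E*n - 2*F*m + G*l = 5/8, EG - F^2 = 25/4, so H = (1/20)/sqrt(1/4)

Answer: H = 1/10


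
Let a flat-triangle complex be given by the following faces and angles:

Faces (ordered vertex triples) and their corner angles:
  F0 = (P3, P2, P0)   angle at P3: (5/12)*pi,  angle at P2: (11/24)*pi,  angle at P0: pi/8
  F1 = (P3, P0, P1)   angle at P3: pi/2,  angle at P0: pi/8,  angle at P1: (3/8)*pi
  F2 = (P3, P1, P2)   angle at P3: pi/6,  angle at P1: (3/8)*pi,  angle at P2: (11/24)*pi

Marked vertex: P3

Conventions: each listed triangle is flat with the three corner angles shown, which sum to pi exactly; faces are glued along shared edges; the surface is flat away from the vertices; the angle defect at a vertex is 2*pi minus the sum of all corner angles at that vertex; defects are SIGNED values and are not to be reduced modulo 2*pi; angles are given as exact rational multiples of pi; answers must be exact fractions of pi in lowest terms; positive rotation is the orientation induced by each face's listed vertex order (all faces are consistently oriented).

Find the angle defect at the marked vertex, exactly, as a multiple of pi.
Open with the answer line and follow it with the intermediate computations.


Answer: defect(P3) = (11/12)*pi

Sum of corner angles at P3: (13/12)*pi
defect = 2*pi - (13/12)*pi


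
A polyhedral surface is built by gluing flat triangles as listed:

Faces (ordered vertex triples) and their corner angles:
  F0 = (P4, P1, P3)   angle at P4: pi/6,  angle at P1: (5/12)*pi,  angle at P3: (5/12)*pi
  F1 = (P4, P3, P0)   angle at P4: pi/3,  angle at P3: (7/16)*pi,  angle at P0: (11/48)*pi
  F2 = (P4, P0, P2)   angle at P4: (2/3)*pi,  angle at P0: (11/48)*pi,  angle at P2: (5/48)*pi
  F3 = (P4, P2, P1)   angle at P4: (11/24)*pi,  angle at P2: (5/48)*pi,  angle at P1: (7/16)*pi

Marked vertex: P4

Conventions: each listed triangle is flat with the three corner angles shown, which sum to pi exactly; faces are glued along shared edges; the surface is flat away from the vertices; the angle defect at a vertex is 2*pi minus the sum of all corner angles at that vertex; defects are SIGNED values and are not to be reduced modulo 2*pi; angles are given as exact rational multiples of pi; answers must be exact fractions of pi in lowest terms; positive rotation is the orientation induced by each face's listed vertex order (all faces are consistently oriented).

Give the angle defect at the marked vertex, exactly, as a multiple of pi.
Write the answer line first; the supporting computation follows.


Answer: defect(P4) = (3/8)*pi

Sum of corner angles at P4: (13/8)*pi
defect = 2*pi - (13/8)*pi


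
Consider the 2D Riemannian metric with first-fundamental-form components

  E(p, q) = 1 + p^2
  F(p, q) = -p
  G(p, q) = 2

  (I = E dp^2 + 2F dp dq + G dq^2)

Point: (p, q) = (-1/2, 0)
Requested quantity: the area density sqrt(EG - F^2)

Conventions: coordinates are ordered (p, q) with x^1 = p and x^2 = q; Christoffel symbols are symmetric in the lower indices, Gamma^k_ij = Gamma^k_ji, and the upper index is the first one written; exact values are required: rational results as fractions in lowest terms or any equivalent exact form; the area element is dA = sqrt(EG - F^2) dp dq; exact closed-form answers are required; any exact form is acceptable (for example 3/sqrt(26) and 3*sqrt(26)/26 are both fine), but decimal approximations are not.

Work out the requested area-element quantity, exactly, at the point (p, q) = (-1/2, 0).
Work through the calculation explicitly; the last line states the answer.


E = 5/4, F = 1/2, G = 2; EG - F^2 = 9/4

Answer: sqrt(EG - F^2) = 3/2


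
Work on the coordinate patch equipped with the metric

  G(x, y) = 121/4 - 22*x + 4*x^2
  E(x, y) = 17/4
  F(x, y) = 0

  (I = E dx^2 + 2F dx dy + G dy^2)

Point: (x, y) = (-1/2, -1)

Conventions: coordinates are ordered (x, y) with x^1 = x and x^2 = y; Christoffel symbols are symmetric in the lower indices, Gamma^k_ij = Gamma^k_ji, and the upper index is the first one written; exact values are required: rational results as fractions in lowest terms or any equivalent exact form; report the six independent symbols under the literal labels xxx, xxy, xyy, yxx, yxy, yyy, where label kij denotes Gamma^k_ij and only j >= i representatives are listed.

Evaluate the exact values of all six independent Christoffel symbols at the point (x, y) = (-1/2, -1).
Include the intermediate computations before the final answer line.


E = 17/4, F = 0, G = 169/4 at the point
E_x = 0, E_y = 0, F_x = 0, F_y = 0, G_x = -26, G_y = 0
EG - F^2 = 2873/16;  g^inv = (16/2873) * [[169/4, 0], [0, 17/4]]
first-kind symbols [ij,l] = (1/2)(d_i g_jl + d_j g_il - d_l g_ij): [xx,x] = E_x/2 = 0, [xx,y] = F_x - E_y/2 = 0, [xy,x] = E_y/2 = 0, [xy,y] = G_x/2 = -13, [yy,x] = F_y - G_x/2 = 13, [yy,y] = G_y/2 = 0
Gamma^x_ij = (G*[ij,x] - F*[ij,y])/(EG - F^2), Gamma^y_ij = (E*[ij,y] - F*[ij,x])/(EG - F^2)

Answer: Gamma_xxx = 0, Gamma_xxy = 0, Gamma_xyy = 52/17, Gamma_yxx = 0, Gamma_yxy = -4/13, Gamma_yyy = 0


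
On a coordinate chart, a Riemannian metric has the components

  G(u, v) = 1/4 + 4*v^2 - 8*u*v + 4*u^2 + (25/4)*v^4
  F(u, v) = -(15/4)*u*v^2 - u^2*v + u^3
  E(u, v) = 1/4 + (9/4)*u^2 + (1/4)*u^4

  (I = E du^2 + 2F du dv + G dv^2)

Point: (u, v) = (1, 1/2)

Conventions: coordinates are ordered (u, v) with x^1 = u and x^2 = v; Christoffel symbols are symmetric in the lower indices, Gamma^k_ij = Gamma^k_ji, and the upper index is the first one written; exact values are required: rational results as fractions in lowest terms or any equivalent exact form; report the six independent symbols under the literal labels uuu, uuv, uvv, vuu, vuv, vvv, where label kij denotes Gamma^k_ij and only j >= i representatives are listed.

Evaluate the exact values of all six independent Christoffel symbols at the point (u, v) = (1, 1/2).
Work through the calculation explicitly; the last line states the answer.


E = 11/4, F = -7/16, G = 105/64 at the point
E_u = 11/2, E_v = 0, F_u = 17/16, F_v = -19/4, G_u = 4, G_v = -7/8
EG - F^2 = 553/128;  g^inv = (128/553) * [[105/64, 7/16], [7/16, 11/4]]
first-kind symbols [ij,l] = (1/2)(d_i g_jl + d_j g_il - d_l g_ij): [uu,u] = E_u/2 = 11/4, [uu,v] = F_u - E_v/2 = 17/16, [uv,u] = E_v/2 = 0, [uv,v] = G_u/2 = 2, [vv,u] = F_v - G_u/2 = -27/4, [vv,v] = G_v/2 = -7/16
Gamma^u_ij = (G*[ij,u] - F*[ij,v])/(EG - F^2), Gamma^v_ij = (E*[ij,v] - F*[ij,u])/(EG - F^2)

Answer: Gamma_uuu = 91/79, Gamma_uuv = 16/79, Gamma_uvv = -206/79, Gamma_vuu = 528/553, Gamma_vuv = 704/553, Gamma_vvv = -76/79


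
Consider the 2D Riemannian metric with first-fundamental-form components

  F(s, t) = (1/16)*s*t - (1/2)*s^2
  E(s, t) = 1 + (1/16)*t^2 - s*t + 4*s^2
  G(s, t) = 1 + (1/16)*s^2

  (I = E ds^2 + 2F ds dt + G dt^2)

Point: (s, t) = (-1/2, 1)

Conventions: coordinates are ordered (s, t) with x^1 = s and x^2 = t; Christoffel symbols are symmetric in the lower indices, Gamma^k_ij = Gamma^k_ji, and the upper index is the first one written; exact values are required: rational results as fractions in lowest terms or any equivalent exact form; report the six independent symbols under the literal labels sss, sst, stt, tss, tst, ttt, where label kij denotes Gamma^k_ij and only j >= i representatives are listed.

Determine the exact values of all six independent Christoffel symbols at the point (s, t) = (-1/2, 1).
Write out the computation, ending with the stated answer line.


E = 41/16, F = -5/32, G = 65/64 at the point
E_s = -5, E_t = 5/8, F_s = 9/16, F_t = -1/32, G_s = -1/16, G_t = 0
EG - F^2 = 165/64;  g^inv = (64/165) * [[65/64, 5/32], [5/32, 41/16]]
first-kind symbols [ij,l] = (1/2)(d_i g_jl + d_j g_il - d_l g_ij): [ss,s] = E_s/2 = -5/2, [ss,t] = F_s - E_t/2 = 1/4, [st,s] = E_t/2 = 5/16, [st,t] = G_s/2 = -1/32, [tt,s] = F_t - G_s/2 = 0, [tt,t] = G_t/2 = 0
Gamma^s_ij = (G*[ij,s] - F*[ij,t])/(EG - F^2), Gamma^t_ij = (E*[ij,t] - F*[ij,s])/(EG - F^2)

Answer: Gamma_sss = -32/33, Gamma_sst = 4/33, Gamma_stt = 0, Gamma_tss = 16/165, Gamma_tst = -2/165, Gamma_ttt = 0


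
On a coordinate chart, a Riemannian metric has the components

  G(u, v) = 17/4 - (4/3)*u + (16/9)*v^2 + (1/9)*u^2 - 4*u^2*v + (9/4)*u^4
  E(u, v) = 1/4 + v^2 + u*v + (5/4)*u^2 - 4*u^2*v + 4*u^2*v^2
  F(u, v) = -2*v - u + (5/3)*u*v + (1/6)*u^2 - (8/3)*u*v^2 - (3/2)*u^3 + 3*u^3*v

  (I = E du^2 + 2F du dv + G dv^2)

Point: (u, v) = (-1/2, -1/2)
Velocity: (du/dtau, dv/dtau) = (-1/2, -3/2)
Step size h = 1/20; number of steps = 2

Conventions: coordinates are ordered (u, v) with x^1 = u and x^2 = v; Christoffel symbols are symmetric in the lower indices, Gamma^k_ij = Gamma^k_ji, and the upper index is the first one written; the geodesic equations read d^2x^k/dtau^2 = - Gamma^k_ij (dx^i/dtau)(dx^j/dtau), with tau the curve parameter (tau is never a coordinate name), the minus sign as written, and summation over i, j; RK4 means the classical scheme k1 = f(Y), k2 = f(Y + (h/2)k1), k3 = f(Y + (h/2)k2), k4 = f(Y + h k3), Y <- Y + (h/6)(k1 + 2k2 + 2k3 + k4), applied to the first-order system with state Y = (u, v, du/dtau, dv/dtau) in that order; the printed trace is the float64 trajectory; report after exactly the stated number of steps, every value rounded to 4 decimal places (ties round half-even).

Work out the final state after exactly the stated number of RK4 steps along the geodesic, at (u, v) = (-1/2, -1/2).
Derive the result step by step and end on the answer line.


f(Y) = (du/dtau, dv/dtau, -Gamma^u_ij Y'^i Y'^j, -Gamma^v_ij Y'^i Y'^j) with the Gammas evaluated at the stage position; h = 0.050000; intermediate values shown to 6 dp
step 0: u = -0.5000, v = -0.5000, du/dtau = -0.5000, dv/dtau = -1.5000
step 1:
  k1: at (u, v) = (-0.500000, -0.500000), (du/dtau, dv/dtau) = (-0.500000, -1.500000); Gamma_uuu = -1.539183, Gamma_uuv = -1.168093, Gamma_uvv = -2.594598, Gamma_vuu = 0.155539, Gamma_vuv = 0.137688, Gamma_vvv = 0.917162; k1 = (-0.500000, -1.500000, 7.974780, -2.309030)
  k2: at (u, v) = (-0.512500, -0.537500), (du/dtau, dv/dtau) = (-0.300630, -1.557726); Gamma_uuu = -1.550166, Gamma_uuv = -1.145493, Gamma_uvv = -2.465538, Gamma_vuu = 0.176909, Gamma_vuv = 0.144529, Gamma_vvv = 0.916641; k2 = (-0.300630, -1.557726, 7.195622, -2.375592)
  k3: at (u, v) = (-0.507516, -0.538943), (du/dtau, dv/dtau) = (-0.320109, -1.559390); Gamma_uuu = -1.563546, Gamma_uuv = -1.150103, Gamma_uvv = -2.493110, Gamma_vuu = 0.181849, Gamma_vuv = 0.147720, Gamma_vvv = 0.925924; k3 = (-0.320109, -1.559390, 7.370910, -2.417676)
  k4: at (u, v) = (-0.516005, -0.577969), (du/dtau, dv/dtau) = (-0.131455, -1.620884); Gamma_uuu = -1.582254, Gamma_uuv = -1.128672, Gamma_uvv = -2.389746, Gamma_vuu = 0.206300, Gamma_vuv = 0.155173, Gamma_vvv = 0.929475; k4 = (-0.131455, -1.620884, 6.786814, -2.511668)
  Y <- Y + (h/6)(k1 + 2k2 + 2k3 + k4): u = -0.5156, v = -0.5780, du/dtau = -0.1342, dv/dtau = -1.6201
step 2:
  k1: at (u, v) = (-0.515608, -0.577959), (du/dtau, dv/dtau) = (-0.134211, -1.620060); Gamma_uuu = -1.583255, Gamma_uuv = -1.129144, Gamma_uvv = -2.392111, Gamma_vuu = 0.206636, Gamma_vuv = 0.155430, Gamma_vvv = 0.930211; k1 = (-0.134211, -1.620060, 6.797863, -2.512740)
  k2: at (u, v) = (-0.518963, -0.618461), (du/dtau, dv/dtau) = (0.035735, -1.682879); Gamma_uuu = -1.613599, Gamma_uuv = -1.111583, Gamma_uvv = -2.320543, Gamma_vuu = 0.235728, Gamma_vuv = 0.164922, Gamma_vvv = 0.940947; k2 = (0.035735, -1.682879, 6.440330, -2.645304)
  k3: at (u, v) = (-0.514714, -0.620031), (du/dtau, dv/dtau) = (0.026797, -1.686193); Gamma_uuu = -1.626493, Gamma_uuv = -1.116815, Gamma_uvv = -2.343913, Gamma_vuu = 0.241051, Gamma_vuv = 0.168635, Gamma_vvv = 0.950148; k3 = (0.026797, -1.686193, 6.564564, -2.686439)
  k4: at (u, v) = (-0.514268, -0.662269), (du/dtau, dv/dtau) = (0.194017, -1.754382); Gamma_uuu = -1.667338, Gamma_uuv = -1.104211, Gamma_uvv = -2.296065, Gamma_vuu = 0.275204, Gamma_vuv = 0.181066, Gamma_vvv = 0.967801; k4 = (0.194017, -1.754382, 6.378021, -2.865851)
  Y <- Y + (h/6)(k1 + 2k2 + 2k3 + k4): u = -0.5141, v = -0.6622, du/dtau = 0.1923, dv/dtau = -1.7537

Answer: u = -0.5141, v = -0.6622, du/dtau = 0.1923, dv/dtau = -1.7537


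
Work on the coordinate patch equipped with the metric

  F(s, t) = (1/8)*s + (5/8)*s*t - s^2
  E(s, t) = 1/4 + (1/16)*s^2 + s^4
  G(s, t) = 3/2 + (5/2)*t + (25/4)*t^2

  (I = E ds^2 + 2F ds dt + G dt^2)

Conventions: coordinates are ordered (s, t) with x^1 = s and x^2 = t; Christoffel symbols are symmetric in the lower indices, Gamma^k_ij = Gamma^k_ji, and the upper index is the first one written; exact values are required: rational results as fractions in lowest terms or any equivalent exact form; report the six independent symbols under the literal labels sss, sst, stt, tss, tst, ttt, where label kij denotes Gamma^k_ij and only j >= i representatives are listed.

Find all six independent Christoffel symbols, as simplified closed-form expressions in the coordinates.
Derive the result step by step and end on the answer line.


E = 1/4 + (1/16)*s^2 + s^4; F = (1/8)*s + (5/8)*s*t - s^2; G = 3/2 + (5/2)*t + (25/4)*t^2
Gamma^k_ij = (1/2) g^{kl} (d_i g_jl + d_j g_il - d_l g_ij), with g^inv = (1/(EG-F^2)) [[G, -F], [-F, E]]
first partials: E_s = (1/8)*s + 4*s^3, E_t = 0, F_s = 1/8 + (5/8)*t - 2*s, F_t = (5/8)*s, G_s = 0, G_t = 5/2 + (25/2)*t
D = EG - F^2 = 3/8 + (5/8)*t + (25/16)*t^2 + (5/64)*s^2 + (1/4)*s^3 + (5/4)*s^3*t + (1/2)*s^4 + (5/2)*s^4*t + (25/4)*s^4*t^2
expanded: Gamma^s_ss = (G E_s - 2F F_s + F E_t)/(2D), Gamma^s_st = (G E_t - F G_s)/(2D), Gamma^s_tt = (2G F_t - G G_s - F G_t)/(2D), Gamma^t_ss = (2E F_s - E E_t - F E_s)/(2D), Gamma^t_st = (E G_s - F E_t)/(2D), Gamma^t_tt = (E G_t - 2F F_t + F G_s)/(2D); substitute and cancel common factors

Answer: Gamma_sss = (800*s^3*t^2 + 320*s^3*t + 64*s^3 + 120*s^2*t + 24*s^2 + 5*s)/(400*s^4*t^2 + 160*s^4*t + 32*s^4 + 80*s^3*t + 16*s^3 + 5*s^2 + 100*t^2 + 40*t + 24), Gamma_sst = 0, Gamma_stt = (400*s^2*t + 80*s^2 + 50*s)/(400*s^4*t^2 + 160*s^4*t + 32*s^4 + 80*s^3*t + 16*s^3 + 5*s^2 + 100*t^2 + 40*t + 24), Gamma_tss = (-40*s^4*t - 8*s^4 - 4*s^3 - 32*s + 10*t + 2)/(400*s^4*t^2 + 160*s^4*t + 32*s^4 + 80*s^3*t + 16*s^3 + 5*s^2 + 100*t^2 + 40*t + 24), Gamma_tst = 0, Gamma_ttt = (400*s^4*t + 80*s^4 + 40*s^3 + 100*t + 20)/(400*s^4*t^2 + 160*s^4*t + 32*s^4 + 80*s^3*t + 16*s^3 + 5*s^2 + 100*t^2 + 40*t + 24)


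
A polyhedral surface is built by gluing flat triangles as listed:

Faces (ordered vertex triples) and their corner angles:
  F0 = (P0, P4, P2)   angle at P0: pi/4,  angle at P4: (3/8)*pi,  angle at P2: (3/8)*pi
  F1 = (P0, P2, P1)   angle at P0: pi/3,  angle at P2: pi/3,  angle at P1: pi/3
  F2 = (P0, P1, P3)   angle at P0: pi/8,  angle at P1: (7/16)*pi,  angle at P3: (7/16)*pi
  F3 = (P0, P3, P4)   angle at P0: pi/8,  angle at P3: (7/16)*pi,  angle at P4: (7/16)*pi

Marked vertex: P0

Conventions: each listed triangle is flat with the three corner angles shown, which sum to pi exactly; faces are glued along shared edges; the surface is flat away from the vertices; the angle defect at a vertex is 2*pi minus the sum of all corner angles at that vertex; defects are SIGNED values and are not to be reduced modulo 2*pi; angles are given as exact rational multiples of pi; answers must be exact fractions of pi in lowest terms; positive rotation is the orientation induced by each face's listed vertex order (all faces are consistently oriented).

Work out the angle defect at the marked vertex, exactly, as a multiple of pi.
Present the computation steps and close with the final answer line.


Sum of corner angles at P0: (5/6)*pi
defect = 2*pi - (5/6)*pi

Answer: defect(P0) = (7/6)*pi


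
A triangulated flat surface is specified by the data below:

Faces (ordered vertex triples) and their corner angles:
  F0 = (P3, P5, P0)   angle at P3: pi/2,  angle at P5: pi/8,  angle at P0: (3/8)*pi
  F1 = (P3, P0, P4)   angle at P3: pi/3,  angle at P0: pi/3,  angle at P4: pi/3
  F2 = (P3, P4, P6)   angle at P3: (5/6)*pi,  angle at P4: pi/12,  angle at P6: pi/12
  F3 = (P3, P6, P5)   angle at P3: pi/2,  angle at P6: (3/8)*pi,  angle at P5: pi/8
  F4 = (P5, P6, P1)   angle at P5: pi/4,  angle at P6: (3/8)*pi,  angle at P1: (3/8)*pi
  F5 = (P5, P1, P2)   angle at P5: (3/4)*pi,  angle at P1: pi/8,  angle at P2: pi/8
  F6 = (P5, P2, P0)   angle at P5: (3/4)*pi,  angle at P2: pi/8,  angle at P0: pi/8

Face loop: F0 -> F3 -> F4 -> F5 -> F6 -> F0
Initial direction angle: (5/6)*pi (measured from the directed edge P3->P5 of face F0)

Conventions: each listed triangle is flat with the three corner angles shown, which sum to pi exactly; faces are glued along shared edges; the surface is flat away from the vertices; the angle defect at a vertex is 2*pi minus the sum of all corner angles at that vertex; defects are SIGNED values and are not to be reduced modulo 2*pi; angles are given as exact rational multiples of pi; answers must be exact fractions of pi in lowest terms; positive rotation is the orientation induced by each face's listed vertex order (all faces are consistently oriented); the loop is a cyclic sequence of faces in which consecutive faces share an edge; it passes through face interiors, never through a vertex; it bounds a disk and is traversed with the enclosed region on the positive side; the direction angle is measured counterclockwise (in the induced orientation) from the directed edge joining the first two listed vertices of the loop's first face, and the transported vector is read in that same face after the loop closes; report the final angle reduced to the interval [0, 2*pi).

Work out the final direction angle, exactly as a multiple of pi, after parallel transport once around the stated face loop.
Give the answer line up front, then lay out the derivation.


Answer: final direction angle = (5/6)*pi

enclosed vertex P5: corner angles sum to 2*pi, defect = 2*pi - 2*pi = 0
transport around the loop rotates by the sum of enclosed defects; add to the initial angle mod 2*pi
final angle = (5/6)*pi + 0 = (5/6)*pi (mod 2*pi)


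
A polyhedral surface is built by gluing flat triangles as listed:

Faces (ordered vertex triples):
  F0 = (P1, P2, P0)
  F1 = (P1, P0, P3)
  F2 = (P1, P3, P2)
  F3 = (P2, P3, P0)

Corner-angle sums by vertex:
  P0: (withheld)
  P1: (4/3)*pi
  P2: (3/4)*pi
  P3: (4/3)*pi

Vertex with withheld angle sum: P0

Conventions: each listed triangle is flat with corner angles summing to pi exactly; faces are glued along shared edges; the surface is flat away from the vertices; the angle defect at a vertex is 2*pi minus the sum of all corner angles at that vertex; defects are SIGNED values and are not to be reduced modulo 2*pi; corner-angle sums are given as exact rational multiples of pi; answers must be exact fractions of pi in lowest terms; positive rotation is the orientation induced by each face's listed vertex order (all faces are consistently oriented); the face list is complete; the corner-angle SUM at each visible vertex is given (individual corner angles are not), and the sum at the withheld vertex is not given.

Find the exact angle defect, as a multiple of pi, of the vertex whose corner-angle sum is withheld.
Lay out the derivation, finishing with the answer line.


V = 4, E = 6, F = 4; chi = V - E + F = 2
Gauss-Bonnet: total defect = 2*pi*chi = 4*pi; visible defects sum to (31/12)*pi

Answer: defect(P0) = (17/12)*pi


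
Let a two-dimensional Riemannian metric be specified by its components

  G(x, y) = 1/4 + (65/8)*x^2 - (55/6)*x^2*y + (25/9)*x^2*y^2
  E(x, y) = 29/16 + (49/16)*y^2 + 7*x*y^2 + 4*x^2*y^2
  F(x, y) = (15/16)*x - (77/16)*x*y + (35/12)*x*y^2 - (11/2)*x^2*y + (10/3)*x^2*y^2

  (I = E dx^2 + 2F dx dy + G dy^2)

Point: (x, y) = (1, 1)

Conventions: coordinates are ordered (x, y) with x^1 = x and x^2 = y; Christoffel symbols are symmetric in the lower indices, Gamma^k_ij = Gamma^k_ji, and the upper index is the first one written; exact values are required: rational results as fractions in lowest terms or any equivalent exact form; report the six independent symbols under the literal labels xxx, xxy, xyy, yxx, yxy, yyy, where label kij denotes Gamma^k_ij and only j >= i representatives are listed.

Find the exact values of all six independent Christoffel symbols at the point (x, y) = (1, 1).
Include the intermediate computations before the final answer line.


E = 127/8, F = -25/8, G = 143/72 at the point
E_x = 15, E_y = 225/8, F_x = -127/24, F_y = 35/16, G_x = 125/36, G_y = -65/18
EG - F^2 = 1567/72;  g^inv = (72/1567) * [[143/72, 25/8], [25/8, 127/8]]
first-kind symbols [ij,l] = (1/2)(d_i g_jl + d_j g_il - d_l g_ij): [xx,x] = E_x/2 = 15/2, [xx,y] = F_x - E_y/2 = -929/48, [xy,x] = E_y/2 = 225/16, [xy,y] = G_x/2 = 125/72, [yy,x] = F_y - G_x/2 = 65/144, [yy,y] = G_y/2 = -65/36
Gamma^x_ij = (G*[ij,x] - F*[ij,y])/(EG - F^2), Gamma^y_ij = (E*[ij,y] - F*[ij,x])/(EG - F^2)

Answer: Gamma_xxx = -52515/25072, Gamma_xxy = 38425/25072, Gamma_xyy = -49205/225648, Gamma_yxx = -326949/25072, Gamma_yxy = 82375/25072, Gamma_yyy = -31395/25072


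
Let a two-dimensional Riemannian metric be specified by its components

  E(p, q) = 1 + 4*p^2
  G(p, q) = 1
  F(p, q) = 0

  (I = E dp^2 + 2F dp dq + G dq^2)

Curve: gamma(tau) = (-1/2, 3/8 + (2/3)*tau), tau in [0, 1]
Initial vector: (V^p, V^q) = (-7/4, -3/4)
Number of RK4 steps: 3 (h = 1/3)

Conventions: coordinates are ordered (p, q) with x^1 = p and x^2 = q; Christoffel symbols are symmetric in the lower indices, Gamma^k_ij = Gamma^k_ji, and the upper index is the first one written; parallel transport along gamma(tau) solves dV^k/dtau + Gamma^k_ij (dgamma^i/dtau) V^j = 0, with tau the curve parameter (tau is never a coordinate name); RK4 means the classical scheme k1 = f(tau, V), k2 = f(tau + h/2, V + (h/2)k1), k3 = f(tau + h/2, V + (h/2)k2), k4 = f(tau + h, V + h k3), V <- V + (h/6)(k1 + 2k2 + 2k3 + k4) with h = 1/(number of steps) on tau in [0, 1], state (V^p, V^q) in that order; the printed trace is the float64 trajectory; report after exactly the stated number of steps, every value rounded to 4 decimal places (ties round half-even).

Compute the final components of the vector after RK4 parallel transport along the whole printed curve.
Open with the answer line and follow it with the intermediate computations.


Answer: V^p = -1.7500, V^q = -0.7500

gamma'(tau) = (0, 2/3); f(tau, V)^k = -Gamma^k_ij(gamma(tau)) gamma'^i(tau) V^j; h = 1/3; intermediate values shown to 6 dp
curve data and Christoffel symbols at the stage parameters:
  tau = 0.000000: gamma = (-0.500000, 0.375000), gamma' = (0.000000, 0.666667); Gamma_ppp = -1.000000, Gamma_ppq = 0.000000, Gamma_pqq = 0.000000, Gamma_qpp = 0.000000, Gamma_qpq = 0.000000, Gamma_qqq = 0.000000
  tau = 0.166667: gamma = (-0.500000, 0.486111), gamma' = (0.000000, 0.666667); Gamma_ppp = -1.000000, Gamma_ppq = 0.000000, Gamma_pqq = 0.000000, Gamma_qpp = 0.000000, Gamma_qpq = 0.000000, Gamma_qqq = 0.000000
  tau = 0.333333: gamma = (-0.500000, 0.597222), gamma' = (0.000000, 0.666667); Gamma_ppp = -1.000000, Gamma_ppq = 0.000000, Gamma_pqq = 0.000000, Gamma_qpp = 0.000000, Gamma_qpq = 0.000000, Gamma_qqq = 0.000000
  tau = 0.500000: gamma = (-0.500000, 0.708333), gamma' = (0.000000, 0.666667); Gamma_ppp = -1.000000, Gamma_ppq = 0.000000, Gamma_pqq = 0.000000, Gamma_qpp = 0.000000, Gamma_qpq = 0.000000, Gamma_qqq = 0.000000
  tau = 0.666667: gamma = (-0.500000, 0.819444), gamma' = (0.000000, 0.666667); Gamma_ppp = -1.000000, Gamma_ppq = 0.000000, Gamma_pqq = 0.000000, Gamma_qpp = 0.000000, Gamma_qpq = 0.000000, Gamma_qqq = 0.000000
  tau = 0.833333: gamma = (-0.500000, 0.930556), gamma' = (0.000000, 0.666667); Gamma_ppp = -1.000000, Gamma_ppq = 0.000000, Gamma_pqq = 0.000000, Gamma_qpp = 0.000000, Gamma_qpq = 0.000000, Gamma_qqq = 0.000000
  tau = 1.000000: gamma = (-0.500000, 1.041667), gamma' = (0.000000, 0.666667); Gamma_ppp = -1.000000, Gamma_ppq = 0.000000, Gamma_pqq = 0.000000, Gamma_qpp = 0.000000, Gamma_qpq = 0.000000, Gamma_qqq = 0.000000
step 0: V^p = -1.7500, V^q = -0.7500
step 1: k1 = (0.000000, 0.000000), k2 = (0.000000, 0.000000), k3 = (0.000000, 0.000000), k4 = (0.000000, 0.000000); V <- V + (h/6)(k1 + 2k2 + 2k3 + k4): V^p = -1.7500, V^q = -0.7500
step 2: k1 = (0.000000, 0.000000), k2 = (0.000000, 0.000000), k3 = (0.000000, 0.000000), k4 = (0.000000, 0.000000); V <- V + (h/6)(k1 + 2k2 + 2k3 + k4): V^p = -1.7500, V^q = -0.7500
step 3: k1 = (0.000000, 0.000000), k2 = (0.000000, 0.000000), k3 = (0.000000, 0.000000), k4 = (0.000000, 0.000000); V <- V + (h/6)(k1 + 2k2 + 2k3 + k4): V^p = -1.7500, V^q = -0.7500


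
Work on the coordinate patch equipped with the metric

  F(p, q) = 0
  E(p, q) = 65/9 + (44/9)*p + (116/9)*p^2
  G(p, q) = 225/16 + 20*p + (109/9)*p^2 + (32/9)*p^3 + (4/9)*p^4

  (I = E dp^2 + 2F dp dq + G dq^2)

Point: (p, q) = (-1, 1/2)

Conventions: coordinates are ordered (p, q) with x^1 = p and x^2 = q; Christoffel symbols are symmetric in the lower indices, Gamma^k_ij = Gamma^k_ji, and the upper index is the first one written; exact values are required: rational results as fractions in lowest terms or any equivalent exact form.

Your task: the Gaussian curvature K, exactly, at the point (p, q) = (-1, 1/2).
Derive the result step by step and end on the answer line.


E = 137/9, F = 0, G = 49/16, EG - F^2 = 6713/144 at the point
E_p = -188/9, E_q = 0, F_p = 0, F_q = 0, G_p = 14/3, G_q = 0
E_qq = 0, F_pq = 0, G_pp = 74/9
Brioschi: K = (det M1 - det M2) / (EG - F^2)^2 with the standard first/second-derivative matrices M1, M2.
M1 = [[-E_qq/2 + F_pq - G_pp/2, E_p/2, F_p - E_q/2], [F_q - G_p/2, E, F], [G_q/2, F, G]] = [[-37/9, -94/9, 0], [-7/3, 137/9, 0], [0, 0, 49/16]]; det M1 = -345107/1296
M2 = [[0, E_q/2, G_p/2], [E_q/2, E, F], [G_p/2, F, G]] = [[0, 0, 7/3], [0, 137/9, 0], [7/3, 0, 49/16]]; det M2 = -6713/81
det M1 - det M2 = -26411/144; K = -26411/144 / (6713/144)^2 = -1584/18769

Answer: K = -1584/18769


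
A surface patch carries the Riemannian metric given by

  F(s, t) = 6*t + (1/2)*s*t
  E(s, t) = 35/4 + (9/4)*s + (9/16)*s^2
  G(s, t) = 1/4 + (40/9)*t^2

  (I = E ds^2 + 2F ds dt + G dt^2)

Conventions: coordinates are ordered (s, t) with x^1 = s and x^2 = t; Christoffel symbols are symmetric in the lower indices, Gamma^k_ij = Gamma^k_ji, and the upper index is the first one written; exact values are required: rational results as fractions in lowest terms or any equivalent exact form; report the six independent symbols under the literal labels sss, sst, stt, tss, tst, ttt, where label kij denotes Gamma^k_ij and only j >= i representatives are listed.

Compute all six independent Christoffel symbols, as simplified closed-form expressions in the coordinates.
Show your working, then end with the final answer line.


E = 35/4 + (9/4)*s + (9/16)*s^2; F = 6*t + (1/2)*s*t; G = 1/4 + (40/9)*t^2
Gamma^k_ij = (1/2) g^{kl} (d_i g_jl + d_j g_il - d_l g_ij), with g^inv = (1/(EG-F^2)) [[G, -F], [-F, E]]
first partials: E_s = 9/4 + (9/8)*s, E_t = 0, F_s = (1/2)*t, F_t = 6 + (1/2)*s, G_s = 0, G_t = (80/9)*t
D = EG - F^2 = 35/16 + (9/16)*s + (26/9)*t^2 + (9/64)*s^2 + 4*s*t^2 + (9/4)*s^2*t^2
expanded: Gamma^s_ss = (G E_s - 2F F_s + F E_t)/(2D), Gamma^s_st = (G E_t - F G_s)/(2D), Gamma^s_tt = (2G F_t - G G_s - F G_t)/(2D), Gamma^t_ss = (2E F_s - E E_t - F E_s)/(2D), Gamma^t_st = (E G_s - F E_t)/(2D), Gamma^t_tt = (E G_t - 2F F_t + F G_s)/(2D); substitute and cancel common factors

Answer: Gamma_sss = (1296*s*t^2 + 81*s + 1152*t^2 + 162)/(1296*s^2*t^2 + 81*s^2 + 2304*s*t^2 + 324*s + 1664*t^2 + 1260), Gamma_sst = 0, Gamma_stt = (72*s + 864)/(1296*s^2*t^2 + 81*s^2 + 2304*s*t^2 + 324*s + 1664*t^2 + 1260), Gamma_tss = (-1620*s*t - 1368*t)/(1296*s^2*t^2 + 81*s^2 + 2304*s*t^2 + 324*s + 1664*t^2 + 1260), Gamma_tst = 0, Gamma_ttt = (1296*s^2*t + 2304*s*t + 1664*t)/(1296*s^2*t^2 + 81*s^2 + 2304*s*t^2 + 324*s + 1664*t^2 + 1260)


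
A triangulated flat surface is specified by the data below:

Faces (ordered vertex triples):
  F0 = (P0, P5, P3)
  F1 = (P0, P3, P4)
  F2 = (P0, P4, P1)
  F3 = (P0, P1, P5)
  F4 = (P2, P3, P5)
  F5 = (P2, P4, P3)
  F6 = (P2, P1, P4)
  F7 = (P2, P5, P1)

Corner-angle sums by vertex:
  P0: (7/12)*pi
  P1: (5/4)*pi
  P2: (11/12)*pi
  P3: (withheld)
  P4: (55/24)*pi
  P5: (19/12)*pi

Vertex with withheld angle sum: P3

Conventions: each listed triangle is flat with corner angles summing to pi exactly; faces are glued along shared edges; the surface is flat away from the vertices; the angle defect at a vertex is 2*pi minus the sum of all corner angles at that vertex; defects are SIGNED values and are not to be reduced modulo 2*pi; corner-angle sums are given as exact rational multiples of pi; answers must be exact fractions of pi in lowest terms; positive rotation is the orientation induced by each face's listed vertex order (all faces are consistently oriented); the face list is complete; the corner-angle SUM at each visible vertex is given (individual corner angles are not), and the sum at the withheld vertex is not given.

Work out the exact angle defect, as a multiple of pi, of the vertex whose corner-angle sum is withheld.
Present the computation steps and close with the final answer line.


V = 6, E = 12, F = 8; chi = V - E + F = 2
Gauss-Bonnet: total defect = 2*pi*chi = 4*pi; visible defects sum to (27/8)*pi

Answer: defect(P3) = (5/8)*pi


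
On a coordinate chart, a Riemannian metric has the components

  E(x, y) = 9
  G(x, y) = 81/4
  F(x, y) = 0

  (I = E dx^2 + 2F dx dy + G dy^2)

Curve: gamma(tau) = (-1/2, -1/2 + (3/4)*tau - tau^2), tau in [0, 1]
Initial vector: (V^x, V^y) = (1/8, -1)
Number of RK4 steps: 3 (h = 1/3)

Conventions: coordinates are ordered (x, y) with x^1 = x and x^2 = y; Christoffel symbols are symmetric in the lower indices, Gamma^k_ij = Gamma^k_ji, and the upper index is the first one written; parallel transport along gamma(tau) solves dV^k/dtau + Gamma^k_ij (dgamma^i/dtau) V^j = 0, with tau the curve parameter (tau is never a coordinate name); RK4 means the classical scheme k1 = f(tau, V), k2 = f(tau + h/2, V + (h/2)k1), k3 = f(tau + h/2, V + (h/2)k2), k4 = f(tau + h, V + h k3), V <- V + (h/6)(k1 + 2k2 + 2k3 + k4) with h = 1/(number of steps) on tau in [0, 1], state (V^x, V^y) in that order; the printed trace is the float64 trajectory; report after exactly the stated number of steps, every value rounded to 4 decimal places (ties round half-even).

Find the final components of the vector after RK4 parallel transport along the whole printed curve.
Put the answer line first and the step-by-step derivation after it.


Answer: V^x = 0.1250, V^y = -1.0000

gamma'(tau) = (0, 3/4 - 2*tau); f(tau, V)^k = -Gamma^k_ij(gamma(tau)) gamma'^i(tau) V^j; h = 1/3; intermediate values shown to 6 dp
curve data and Christoffel symbols at the stage parameters:
  tau = 0.000000: gamma = (-0.500000, -0.500000), gamma' = (0.000000, 0.750000); Gamma_xxx = 0.000000, Gamma_xxy = 0.000000, Gamma_xyy = 0.000000, Gamma_yxx = 0.000000, Gamma_yxy = 0.000000, Gamma_yyy = 0.000000
  tau = 0.166667: gamma = (-0.500000, -0.402778), gamma' = (0.000000, 0.416667); Gamma_xxx = 0.000000, Gamma_xxy = 0.000000, Gamma_xyy = 0.000000, Gamma_yxx = 0.000000, Gamma_yxy = 0.000000, Gamma_yyy = 0.000000
  tau = 0.333333: gamma = (-0.500000, -0.361111), gamma' = (0.000000, 0.083333); Gamma_xxx = 0.000000, Gamma_xxy = 0.000000, Gamma_xyy = 0.000000, Gamma_yxx = 0.000000, Gamma_yxy = 0.000000, Gamma_yyy = 0.000000
  tau = 0.500000: gamma = (-0.500000, -0.375000), gamma' = (0.000000, -0.250000); Gamma_xxx = 0.000000, Gamma_xxy = 0.000000, Gamma_xyy = 0.000000, Gamma_yxx = 0.000000, Gamma_yxy = 0.000000, Gamma_yyy = 0.000000
  tau = 0.666667: gamma = (-0.500000, -0.444444), gamma' = (0.000000, -0.583333); Gamma_xxx = 0.000000, Gamma_xxy = 0.000000, Gamma_xyy = 0.000000, Gamma_yxx = 0.000000, Gamma_yxy = 0.000000, Gamma_yyy = 0.000000
  tau = 0.833333: gamma = (-0.500000, -0.569444), gamma' = (0.000000, -0.916667); Gamma_xxx = 0.000000, Gamma_xxy = 0.000000, Gamma_xyy = 0.000000, Gamma_yxx = 0.000000, Gamma_yxy = 0.000000, Gamma_yyy = 0.000000
  tau = 1.000000: gamma = (-0.500000, -0.750000), gamma' = (0.000000, -1.250000); Gamma_xxx = 0.000000, Gamma_xxy = 0.000000, Gamma_xyy = 0.000000, Gamma_yxx = 0.000000, Gamma_yxy = 0.000000, Gamma_yyy = 0.000000
step 0: V^x = 0.1250, V^y = -1.0000
step 1: k1 = (0.000000, 0.000000), k2 = (0.000000, 0.000000), k3 = (0.000000, 0.000000), k4 = (0.000000, 0.000000); V <- V + (h/6)(k1 + 2k2 + 2k3 + k4): V^x = 0.1250, V^y = -1.0000
step 2: k1 = (0.000000, 0.000000), k2 = (0.000000, 0.000000), k3 = (0.000000, 0.000000), k4 = (0.000000, 0.000000); V <- V + (h/6)(k1 + 2k2 + 2k3 + k4): V^x = 0.1250, V^y = -1.0000
step 3: k1 = (0.000000, 0.000000), k2 = (0.000000, 0.000000), k3 = (0.000000, 0.000000), k4 = (0.000000, 0.000000); V <- V + (h/6)(k1 + 2k2 + 2k3 + k4): V^x = 0.1250, V^y = -1.0000


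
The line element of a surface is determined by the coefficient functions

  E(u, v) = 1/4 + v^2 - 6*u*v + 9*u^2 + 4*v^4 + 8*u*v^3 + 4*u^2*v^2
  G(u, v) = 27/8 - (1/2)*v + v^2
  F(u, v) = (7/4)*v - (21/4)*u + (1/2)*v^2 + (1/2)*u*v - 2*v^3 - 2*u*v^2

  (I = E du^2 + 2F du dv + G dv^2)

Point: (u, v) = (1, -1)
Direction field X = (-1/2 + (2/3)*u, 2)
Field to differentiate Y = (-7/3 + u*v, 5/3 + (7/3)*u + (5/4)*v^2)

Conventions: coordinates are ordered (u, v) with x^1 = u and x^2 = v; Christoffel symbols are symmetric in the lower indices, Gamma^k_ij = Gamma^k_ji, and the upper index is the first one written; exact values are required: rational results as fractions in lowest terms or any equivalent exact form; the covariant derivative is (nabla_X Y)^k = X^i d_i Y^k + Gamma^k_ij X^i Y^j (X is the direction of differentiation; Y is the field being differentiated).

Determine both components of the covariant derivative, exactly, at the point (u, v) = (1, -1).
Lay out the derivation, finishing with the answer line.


E = 65/4, F = -7, G = 39/8 at the point
E_u = 24, E_v = -8, F_u = -31/4, F_v = -3/4, G_u = 0, G_v = -5/2
EG - F^2 = 967/32;  g^inv = (32/967) * [[39/8, 7], [7, 65/4]]
first-kind symbols [ij,l] = (1/2)(d_i g_jl + d_j g_il - d_l g_ij): [uu,u] = E_u/2 = 12, [uu,v] = F_u - E_v/2 = -15/4, [uv,u] = E_v/2 = -4, [uv,v] = G_u/2 = 0, [vv,u] = F_v - G_u/2 = -3/4, [vv,v] = G_v/2 = -5/4
Gamma^u_ij = (G*[ij,u] - F*[ij,v])/(EG - F^2), Gamma^v_ij = (E*[ij,v] - F*[ij,u])/(EG - F^2)
Gamma_uuu = 1032/967, Gamma_uuv = -624/967, Gamma_uvv = -397/967, Gamma_vuu = 738/967, Gamma_vuv = -896/967, Gamma_vvv = -818/967
X = (1/6, 2), Y = (-10/3, 21/4) at the point

Answer: (nabla_X Y)^u = 645/967, (nabla_X Y)^v = -148835/17406


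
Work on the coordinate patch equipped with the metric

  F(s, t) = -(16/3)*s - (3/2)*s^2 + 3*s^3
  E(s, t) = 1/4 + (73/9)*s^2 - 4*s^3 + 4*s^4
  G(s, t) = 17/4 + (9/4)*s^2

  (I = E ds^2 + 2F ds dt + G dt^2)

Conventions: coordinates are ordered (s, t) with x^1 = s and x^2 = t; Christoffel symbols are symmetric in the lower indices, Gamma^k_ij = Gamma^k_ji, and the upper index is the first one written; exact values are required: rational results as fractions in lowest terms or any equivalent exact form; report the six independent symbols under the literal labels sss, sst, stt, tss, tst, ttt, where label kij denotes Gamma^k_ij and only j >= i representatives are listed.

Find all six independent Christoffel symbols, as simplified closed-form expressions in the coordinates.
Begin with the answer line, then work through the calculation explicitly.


Answer: Gamma_sss = (-1296*s^5 + 1296*s^4 + 16092*s^3 - 7128*s^2 + 868*s)/(9360*s^4 - 4752*s^3 + 949*s^2 + 153), Gamma_sst = (-972*s^4 + 486*s^3 + 1728*s^2)/(9360*s^4 - 4752*s^3 + 949*s^2 + 153), Gamma_stt = (-729*s^3 - 1377*s)/(9360*s^4 - 4752*s^3 + 949*s^2 + 153), Gamma_tss = (1728*s^6 - 2592*s^5 + 10512*s^4 - 3288*s^3 + 324*s^2 - 108*s - 192)/(9360*s^4 - 4752*s^3 + 949*s^2 + 153), Gamma_tst = (1296*s^5 - 1296*s^4 + 2628*s^3 + 81*s)/(9360*s^4 - 4752*s^3 + 949*s^2 + 153), Gamma_ttt = (972*s^4 - 486*s^3 - 1728*s^2)/(9360*s^4 - 4752*s^3 + 949*s^2 + 153)

E = 1/4 + (73/9)*s^2 - 4*s^3 + 4*s^4; F = -(16/3)*s - (3/2)*s^2 + 3*s^3; G = 17/4 + (9/4)*s^2
Gamma^k_ij = (1/2) g^{kl} (d_i g_jl + d_j g_il - d_l g_ij), with g^inv = (1/(EG-F^2)) [[G, -F], [-F, E]]
first partials: E_s = (146/9)*s - 12*s^2 + 16*s^3, E_t = 0, F_s = -16/3 - 3*s + 9*s^2, F_t = 0, G_s = (9/2)*s, G_t = 0
D = EG - F^2 = 17/16 + (949/144)*s^2 - 33*s^3 + 65*s^4
expanded: Gamma^s_ss = (G E_s - 2F F_s + F E_t)/(2D), Gamma^s_st = (G E_t - F G_s)/(2D), Gamma^s_tt = (2G F_t - G G_s - F G_t)/(2D), Gamma^t_ss = (2E F_s - E E_t - F E_s)/(2D), Gamma^t_st = (E G_s - F E_t)/(2D), Gamma^t_tt = (E G_t - 2F F_t + F G_s)/(2D); substitute and cancel common factors
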